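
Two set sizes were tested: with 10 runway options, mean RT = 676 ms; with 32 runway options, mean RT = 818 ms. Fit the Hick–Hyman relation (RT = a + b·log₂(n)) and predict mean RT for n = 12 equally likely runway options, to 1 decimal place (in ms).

With log₂ n on the abscissa the relation is linear; from the two conditions:
  b = (818 − 676) / (log₂ 32 − log₂ 10) = 142 / (5 − 3.3219) = 84.621 ms/bit
  a = 676 − 84.621 × 3.3219 = 394.895 ms
Then RT(12) = 394.895 + 84.621 × log₂ 12 = 394.895 + 84.621 × 3.5850 ≈ 698.258 ms.

698.3 ms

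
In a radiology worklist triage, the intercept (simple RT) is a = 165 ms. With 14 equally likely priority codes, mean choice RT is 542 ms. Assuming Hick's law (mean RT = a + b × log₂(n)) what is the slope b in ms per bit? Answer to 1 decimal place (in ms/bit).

14 alternatives carry log₂ 14 = 3.8074 bits; the choice cost is 542 − 165 = 377 ms, so b = 377/3.8074 = 99.019 ms/bit.

99.0 ms/bit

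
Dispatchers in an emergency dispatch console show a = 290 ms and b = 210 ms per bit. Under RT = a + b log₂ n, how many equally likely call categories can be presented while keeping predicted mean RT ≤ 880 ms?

Information budget: (880 − 290)/210 = 2.8095 bits, so n ≤ 2^2.8095 = 7.011 → at most 7.

7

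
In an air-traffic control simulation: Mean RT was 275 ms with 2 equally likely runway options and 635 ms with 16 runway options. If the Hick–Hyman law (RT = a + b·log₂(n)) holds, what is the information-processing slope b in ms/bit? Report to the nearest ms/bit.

The slope on a log₂ axis is (635 − 275) / (4 − 1) = 120 ms/bit.

120 ms/bit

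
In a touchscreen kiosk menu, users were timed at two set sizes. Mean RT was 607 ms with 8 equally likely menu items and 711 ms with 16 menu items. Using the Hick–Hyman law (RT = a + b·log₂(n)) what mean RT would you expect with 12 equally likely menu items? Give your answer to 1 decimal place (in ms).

Fit slope and intercept:
  b = (711 − 607) / (log₂ 16 − log₂ 8) = 104 / (4 − 3) = 104.000 ms/bit
  a = 607 − 104.000 × 3 = 295.000 ms
Then RT(12) = 295.000 + 104.000 × log₂ 12 = 295.000 + 104.000 × 3.5850 ≈ 667.836 ms.

667.8 ms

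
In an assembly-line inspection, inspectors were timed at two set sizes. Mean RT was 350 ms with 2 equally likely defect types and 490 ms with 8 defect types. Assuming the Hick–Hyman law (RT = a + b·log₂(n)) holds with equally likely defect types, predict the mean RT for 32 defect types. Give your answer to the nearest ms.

630 ms

Solve the two-equation system in a and b:
  b = (490 − 350) / (log₂ 8 − log₂ 2) = 140 / (3 − 1) = 70 ms/bit
  a = 350 − 70 × 1 = 280 ms
Then RT(32) = 280 + 70 × log₂ 32 = 280 + 70 × 5 ≈ 630.000 ms.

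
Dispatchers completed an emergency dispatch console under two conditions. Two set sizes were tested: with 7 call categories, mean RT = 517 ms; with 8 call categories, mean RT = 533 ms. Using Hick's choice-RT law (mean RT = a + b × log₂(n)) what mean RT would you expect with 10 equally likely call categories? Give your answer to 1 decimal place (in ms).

RT is linear in log₂ n, so two points fix the line:
  b = (533 − 517) / (log₂ 8 − log₂ 7) = 16 / (3 − 2.8074) = 83.054 ms/bit
  a = 517 − 83.054 × 2.8074 = 283.837 ms
Then RT(10) = 283.837 + 83.054 × log₂ 10 = 283.837 + 83.054 × 3.3219 ≈ 559.738 ms.

559.7 ms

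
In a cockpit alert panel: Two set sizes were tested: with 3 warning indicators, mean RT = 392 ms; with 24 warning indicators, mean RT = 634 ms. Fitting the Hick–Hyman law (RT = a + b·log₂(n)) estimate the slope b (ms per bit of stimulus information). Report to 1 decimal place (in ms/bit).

b = (RT₂ − RT₁)/(log₂ n₂ − log₂ n₁) = (634 − 392)/(4.5850 − 1.5850) = 80.667 ms/bit.

80.7 ms/bit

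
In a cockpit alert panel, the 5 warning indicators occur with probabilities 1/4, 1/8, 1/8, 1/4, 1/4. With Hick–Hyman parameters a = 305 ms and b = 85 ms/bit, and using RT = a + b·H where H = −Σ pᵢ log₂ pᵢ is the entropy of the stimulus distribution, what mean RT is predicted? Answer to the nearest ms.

H = −Σ pᵢ log₂ pᵢ = 0.25·2 + 0.125·3 + 0.125·3 + 0.25·2 + 0.25·2 = 2.250 bits.
RT = 305 + 85 × 2.250 = 496.25 ms.

496 ms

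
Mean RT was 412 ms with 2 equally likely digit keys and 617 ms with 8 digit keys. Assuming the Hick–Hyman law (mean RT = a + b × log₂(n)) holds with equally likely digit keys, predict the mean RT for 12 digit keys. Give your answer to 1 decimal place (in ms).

677.0 ms

With log₂ n on the abscissa the relation is linear; from the two conditions:
  b = (617 − 412) / (log₂ 8 − log₂ 2) = 205 / (3 − 1) = 102.500 ms/bit
  a = 412 − 102.500 × 1 = 309.500 ms
Then RT(12) = 309.500 + 102.500 × log₂ 12 = 309.500 + 102.500 × 3.5850 ≈ 676.959 ms.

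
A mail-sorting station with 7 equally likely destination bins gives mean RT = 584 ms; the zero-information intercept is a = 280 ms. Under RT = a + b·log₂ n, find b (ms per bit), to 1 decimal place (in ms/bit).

b = (584 − 280) / log₂(7) = 304 / 2.8074 = 108.287 ms/bit.

108.3 ms/bit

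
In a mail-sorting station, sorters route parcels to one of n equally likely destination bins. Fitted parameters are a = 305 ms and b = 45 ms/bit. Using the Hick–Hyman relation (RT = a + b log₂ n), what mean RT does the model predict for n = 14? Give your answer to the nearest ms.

log₂(14) = 3.8074 bits, so RT = 305 + 45 × 3.8074 ≈ 476.331 ms.

476 ms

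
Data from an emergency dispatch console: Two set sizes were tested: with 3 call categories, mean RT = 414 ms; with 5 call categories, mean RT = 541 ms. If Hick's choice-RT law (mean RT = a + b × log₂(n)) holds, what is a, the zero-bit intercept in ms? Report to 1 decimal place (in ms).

The slope on a log₂ axis is (541 − 414) / (2.3219 − 1.5850) = 172.328 ms/bit.
Intercept: a = 414 − 172.328·log₂(3) = 140.866 ms.

140.9 ms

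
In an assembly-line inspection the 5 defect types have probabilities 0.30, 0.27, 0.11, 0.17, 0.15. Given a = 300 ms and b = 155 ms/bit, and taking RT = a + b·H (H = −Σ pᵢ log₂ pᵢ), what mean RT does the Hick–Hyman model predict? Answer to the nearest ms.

H = 0.30·log₂(1/0.30) + 0.27·log₂(1/0.27) + 0.11·log₂(1/0.11) + 0.17·log₂(1/0.17) + 0.15·log₂(1/0.15) = 2.2265 bits.
RT = 300 + 155 × 2.2265 = 645.11 ms.

645 ms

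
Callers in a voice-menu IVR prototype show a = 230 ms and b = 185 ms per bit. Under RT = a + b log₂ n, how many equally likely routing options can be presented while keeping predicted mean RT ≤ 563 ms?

3

Information budget: (563 − 230)/185 = 1.8000 bits, so n ≤ 2^1.8000 = 3.482 → at most 3.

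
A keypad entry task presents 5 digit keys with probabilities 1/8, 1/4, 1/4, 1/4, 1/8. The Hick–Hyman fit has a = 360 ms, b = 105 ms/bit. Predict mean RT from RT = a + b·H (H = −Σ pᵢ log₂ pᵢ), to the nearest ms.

596 ms

H = −Σ pᵢ log₂ pᵢ = 0.125·3 + 0.25·2 + 0.25·2 + 0.25·2 + 0.125·3 = 2.250 bits.
RT = 360 + 105 × 2.250 = 596.25 ms.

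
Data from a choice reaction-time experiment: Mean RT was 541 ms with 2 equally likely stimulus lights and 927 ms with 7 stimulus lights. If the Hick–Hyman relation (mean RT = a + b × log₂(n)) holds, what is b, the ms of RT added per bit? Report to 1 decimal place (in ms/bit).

213.6 ms/bit

b = (RT₂ − RT₁)/(log₂ n₂ − log₂ n₁) = (927 − 541)/(2.8074 − 1) = 213.572 ms/bit.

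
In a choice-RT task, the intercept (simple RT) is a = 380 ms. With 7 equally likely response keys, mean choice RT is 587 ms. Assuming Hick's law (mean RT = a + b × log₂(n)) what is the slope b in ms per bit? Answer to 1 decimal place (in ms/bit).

b = (587 − 380) / log₂(7) = 207 / 2.8074 = 73.735 ms/bit.

73.7 ms/bit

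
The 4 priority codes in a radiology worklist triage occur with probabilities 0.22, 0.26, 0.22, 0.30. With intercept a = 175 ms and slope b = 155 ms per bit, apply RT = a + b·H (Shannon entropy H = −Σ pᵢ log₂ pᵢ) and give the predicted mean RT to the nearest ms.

Entropy contributions −pᵢ log₂ pᵢ: 0.4806, 0.5053, 0.4806, 0.5211; sum H = 1.9875 bits.
RT = a + bH = 175 + 155·1.9875 = 483.07 ms.

483 ms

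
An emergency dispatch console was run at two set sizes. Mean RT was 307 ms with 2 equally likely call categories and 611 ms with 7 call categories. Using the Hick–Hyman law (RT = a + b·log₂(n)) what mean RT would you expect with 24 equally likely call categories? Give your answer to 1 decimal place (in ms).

Fit slope and intercept:
  b = (611 − 307) / (log₂ 7 − log₂ 2) = 304 / (2.8074 − 1) = 168.202 ms/bit
  a = 307 − 168.202 × 1 = 138.798 ms
Then RT(24) = 138.798 + 168.202 × log₂ 24 = 138.798 + 168.202 × 4.5850 ≈ 909.996 ms.

910.0 ms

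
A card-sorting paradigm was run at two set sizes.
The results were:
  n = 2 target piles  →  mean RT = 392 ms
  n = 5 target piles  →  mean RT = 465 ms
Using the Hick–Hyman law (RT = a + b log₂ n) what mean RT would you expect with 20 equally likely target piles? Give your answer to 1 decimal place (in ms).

With log₂ n on the abscissa the relation is linear; from the two conditions:
  b = (465 − 392) / (log₂ 5 − log₂ 2) = 73 / (2.3219 − 1) = 55.222 ms/bit
  a = 392 − 55.222 × 1 = 336.778 ms
Then RT(20) = 336.778 + 55.222 × log₂ 20 = 336.778 + 55.222 × 4.3219 ≈ 575.445 ms.

575.4 ms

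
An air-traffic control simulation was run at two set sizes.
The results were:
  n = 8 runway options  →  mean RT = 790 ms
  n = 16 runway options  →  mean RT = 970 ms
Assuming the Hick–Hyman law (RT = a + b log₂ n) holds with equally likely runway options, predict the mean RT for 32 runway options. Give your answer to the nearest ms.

Fit slope and intercept:
  b = (970 − 790) / (log₂ 16 − log₂ 8) = 180 / (4 − 3) = 180 ms/bit
  a = 790 − 180 × 3 = 250 ms
Then RT(32) = 250 + 180 × log₂ 32 = 250 + 180 × 5 ≈ 1150.000 ms.

1150 ms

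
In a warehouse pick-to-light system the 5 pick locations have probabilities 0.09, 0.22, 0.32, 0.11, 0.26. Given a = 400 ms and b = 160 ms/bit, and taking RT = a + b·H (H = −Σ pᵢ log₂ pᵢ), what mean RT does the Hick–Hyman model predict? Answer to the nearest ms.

748 ms

H = 0.09·log₂(1/0.09) + 0.22·log₂(1/0.22) + 0.32·log₂(1/0.32) + 0.11·log₂(1/0.11) + 0.26·log₂(1/0.26) = 2.1748 bits.
RT = 400 + 160 × 2.1748 = 747.97 ms.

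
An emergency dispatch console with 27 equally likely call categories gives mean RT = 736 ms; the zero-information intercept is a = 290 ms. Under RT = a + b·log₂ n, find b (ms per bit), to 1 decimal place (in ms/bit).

log₂(27) = 4.7549 bits.
b = (RT − a)/log₂ n = (736 − 290) / 4.7549 = 93.798 ms/bit.

93.8 ms/bit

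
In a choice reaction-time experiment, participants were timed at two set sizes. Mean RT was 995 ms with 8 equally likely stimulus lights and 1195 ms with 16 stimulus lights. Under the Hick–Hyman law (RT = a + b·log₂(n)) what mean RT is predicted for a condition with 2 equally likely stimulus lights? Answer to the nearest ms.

With log₂ n on the abscissa the relation is linear; from the two conditions:
  b = (1195 − 995) / (log₂ 16 − log₂ 8) = 200 / (4 − 3) = 200 ms/bit
  a = 995 − 200 × 3 = 395 ms
Then RT(2) = 395 + 200 × log₂ 2 = 395 + 200 × 1 ≈ 595.000 ms.

595 ms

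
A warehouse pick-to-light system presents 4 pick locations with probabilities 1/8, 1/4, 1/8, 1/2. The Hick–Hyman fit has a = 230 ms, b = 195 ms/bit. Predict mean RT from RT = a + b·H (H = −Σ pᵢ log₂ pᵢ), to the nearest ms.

Each term −pᵢ log₂ pᵢ: 0.125·3 + 0.25·2 + 0.125·3 + 0.5·1; summed, H = 1.750 bits.
Mean RT = a + bH = 230 + 195·1.750 = 571.25 ms.

571 ms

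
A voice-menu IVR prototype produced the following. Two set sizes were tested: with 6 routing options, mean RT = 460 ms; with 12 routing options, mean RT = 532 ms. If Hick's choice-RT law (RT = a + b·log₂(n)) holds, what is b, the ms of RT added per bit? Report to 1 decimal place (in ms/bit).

The slope on a log₂ axis is (532 − 460) / (3.5850 − 2.5850) = 72.000 ms/bit.

72.0 ms/bit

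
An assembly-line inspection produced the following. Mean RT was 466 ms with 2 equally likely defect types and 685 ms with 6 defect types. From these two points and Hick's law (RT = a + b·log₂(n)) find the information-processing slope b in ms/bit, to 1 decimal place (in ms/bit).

b = (RT₂ − RT₁)/(log₂ n₂ − log₂ n₁) = (685 − 466)/(2.5850 − 1) = 138.174 ms/bit.

138.2 ms/bit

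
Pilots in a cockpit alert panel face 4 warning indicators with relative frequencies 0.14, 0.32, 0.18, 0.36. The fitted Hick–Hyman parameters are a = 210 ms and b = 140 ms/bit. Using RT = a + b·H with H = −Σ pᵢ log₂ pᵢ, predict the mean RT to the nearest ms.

476 ms

Entropy contributions −pᵢ log₂ pᵢ: 0.3971, 0.5260, 0.4453, 0.5306; sum H = 1.8991 bits.
RT = a + bH = 210 + 140·1.8991 = 475.87 ms.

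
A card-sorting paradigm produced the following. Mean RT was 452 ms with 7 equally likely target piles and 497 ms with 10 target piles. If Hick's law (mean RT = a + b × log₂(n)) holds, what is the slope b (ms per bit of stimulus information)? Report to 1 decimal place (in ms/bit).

87.5 ms/bit

The slope on a log₂ axis is (497 − 452) / (3.3219 − 2.8074) = 87.451 ms/bit.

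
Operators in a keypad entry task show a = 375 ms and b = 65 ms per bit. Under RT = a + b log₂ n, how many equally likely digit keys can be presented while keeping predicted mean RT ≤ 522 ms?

Information budget: (522 − 375)/65 = 2.2615 bits, so n ≤ 2^2.2615 = 4.795 → at most 4.

4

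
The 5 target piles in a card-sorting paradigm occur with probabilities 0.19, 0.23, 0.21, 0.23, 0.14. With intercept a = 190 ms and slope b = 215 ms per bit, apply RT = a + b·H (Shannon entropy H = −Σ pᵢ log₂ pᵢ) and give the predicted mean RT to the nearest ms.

Entropy contributions −pᵢ log₂ pᵢ: 0.4552, 0.4877, 0.4728, 0.4877, 0.3971; sum H = 2.3005 bits.
RT = a + bH = 190 + 215·2.3005 = 684.61 ms.

685 ms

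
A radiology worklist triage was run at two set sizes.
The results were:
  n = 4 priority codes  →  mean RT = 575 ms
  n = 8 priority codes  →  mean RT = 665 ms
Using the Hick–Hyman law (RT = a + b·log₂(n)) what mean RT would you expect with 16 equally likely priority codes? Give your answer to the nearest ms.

Fit slope and intercept:
  b = (665 − 575) / (log₂ 8 − log₂ 4) = 90 / (3 − 2) = 90 ms/bit
  a = 575 − 90 × 2 = 395 ms
Then RT(16) = 395 + 90 × log₂ 16 = 395 + 90 × 4 ≈ 755.000 ms.

755 ms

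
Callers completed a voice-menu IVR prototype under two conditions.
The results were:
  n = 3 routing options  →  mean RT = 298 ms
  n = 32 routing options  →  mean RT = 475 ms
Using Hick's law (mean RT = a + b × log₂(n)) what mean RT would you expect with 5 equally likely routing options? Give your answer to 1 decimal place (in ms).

RT is linear in log₂ n, so two points fix the line:
  b = (475 − 298) / (log₂ 32 − log₂ 3) = 177 / (5 − 1.5850) = 51.830 ms/bit
  a = 298 − 51.830 × 1.5850 = 215.852 ms
Then RT(5) = 215.852 + 51.830 × log₂ 5 = 215.852 + 51.830 × 2.3219 ≈ 336.197 ms.

336.2 ms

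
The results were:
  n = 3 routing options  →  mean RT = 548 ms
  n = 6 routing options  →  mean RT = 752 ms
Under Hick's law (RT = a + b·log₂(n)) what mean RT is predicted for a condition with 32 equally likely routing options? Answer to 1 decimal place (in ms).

Fit slope and intercept:
  b = (752 − 548) / (log₂ 6 − log₂ 3) = 204 / (2.5850 − 1.5850) = 204.000 ms/bit
  a = 548 − 204.000 × 1.5850 = 224.668 ms
Then RT(32) = 224.668 + 204.000 × log₂ 32 = 224.668 + 204.000 × 5 ≈ 1244.668 ms.

1244.7 ms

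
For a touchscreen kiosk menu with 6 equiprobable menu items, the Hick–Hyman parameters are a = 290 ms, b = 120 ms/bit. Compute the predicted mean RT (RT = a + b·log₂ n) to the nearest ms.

600 ms

log₂(6) = 2.5850 bits, so RT = 290 + 120 × 2.5850 ≈ 600.196 ms.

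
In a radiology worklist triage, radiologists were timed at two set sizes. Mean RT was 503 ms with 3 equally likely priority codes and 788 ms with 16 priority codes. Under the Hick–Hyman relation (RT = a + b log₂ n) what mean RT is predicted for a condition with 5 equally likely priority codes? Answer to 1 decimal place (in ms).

590.0 ms

RT is linear in log₂ n, so two points fix the line:
  b = (788 − 503) / (log₂ 16 − log₂ 3) = 285 / (4 − 1.5850) = 118.011 ms/bit
  a = 503 − 118.011 × 1.5850 = 315.958 ms
Then RT(5) = 315.958 + 118.011 × log₂ 5 = 315.958 + 118.011 × 2.3219 ≈ 589.970 ms.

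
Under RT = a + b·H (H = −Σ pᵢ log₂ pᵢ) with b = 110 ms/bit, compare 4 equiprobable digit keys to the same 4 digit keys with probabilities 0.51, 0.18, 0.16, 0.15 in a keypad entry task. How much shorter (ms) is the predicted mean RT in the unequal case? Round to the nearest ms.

25 ms

The RT saving is b·ΔH. Equiprobable H₀ = log₂(4) = 2.0000 bits; with the given probabilities H = 1.7743 bits.
b·(H₀ − H) = 110 × (2.0000 − 1.7743) = 24.83 ms.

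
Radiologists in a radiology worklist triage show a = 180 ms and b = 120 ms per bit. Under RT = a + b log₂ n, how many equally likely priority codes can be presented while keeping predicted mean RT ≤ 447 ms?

Set 180 + 120·log₂ n ≤ 447 → log₂ n ≤ (447 − 180)/120 = 2.2250.
So n ≤ 2^2.2250 = 4.675; the largest integer n is 4.

4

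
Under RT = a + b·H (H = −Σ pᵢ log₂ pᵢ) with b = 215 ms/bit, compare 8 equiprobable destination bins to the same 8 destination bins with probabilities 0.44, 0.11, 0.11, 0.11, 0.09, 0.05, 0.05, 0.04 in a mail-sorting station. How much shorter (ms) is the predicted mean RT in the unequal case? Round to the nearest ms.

The RT saving is b·ΔH. Equiprobable H₀ = log₂(8) = 3.0000 bits; with the given probabilities H = 2.5026 bits.
b·(H₀ − H) = 215 × (3.0000 − 2.5026) = 106.94 ms.

107 ms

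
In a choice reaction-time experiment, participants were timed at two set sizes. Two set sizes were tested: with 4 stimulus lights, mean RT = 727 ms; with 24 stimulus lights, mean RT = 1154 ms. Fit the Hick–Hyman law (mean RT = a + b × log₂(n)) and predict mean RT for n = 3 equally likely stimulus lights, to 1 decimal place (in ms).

RT is linear in log₂ n, so two points fix the line:
  b = (1154 − 727) / (log₂ 24 − log₂ 4) = 427 / (4.5850 − 2) = 165.186 ms/bit
  a = 727 − 165.186 × 2 = 396.628 ms
Then RT(3) = 396.628 + 165.186 × log₂ 3 = 396.628 + 165.186 × 1.5850 ≈ 658.442 ms.

658.4 ms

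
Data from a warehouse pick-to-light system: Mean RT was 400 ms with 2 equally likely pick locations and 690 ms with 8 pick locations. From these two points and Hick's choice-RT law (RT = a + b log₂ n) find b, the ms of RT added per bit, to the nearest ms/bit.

145 ms/bit

Slope: b = (690 − 400) / (log₂ 8 − log₂ 2) = 290/2.0000 = 145 ms/bit.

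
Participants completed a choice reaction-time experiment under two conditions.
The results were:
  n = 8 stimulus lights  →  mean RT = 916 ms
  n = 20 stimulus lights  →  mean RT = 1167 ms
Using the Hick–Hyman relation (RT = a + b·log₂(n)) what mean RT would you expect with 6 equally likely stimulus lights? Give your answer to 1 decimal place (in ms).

837.2 ms

RT is linear in log₂ n, so two points fix the line:
  b = (1167 − 916) / (log₂ 20 − log₂ 8) = 251 / (4.3219 − 3) = 189.874 ms/bit
  a = 916 − 189.874 × 3 = 346.377 ms
Then RT(6) = 346.377 + 189.874 × log₂ 6 = 346.377 + 189.874 × 2.5850 ≈ 837.195 ms.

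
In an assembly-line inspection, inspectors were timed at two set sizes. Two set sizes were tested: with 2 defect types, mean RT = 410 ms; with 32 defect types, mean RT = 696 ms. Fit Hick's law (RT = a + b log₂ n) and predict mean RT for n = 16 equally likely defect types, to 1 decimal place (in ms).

Solve the two-equation system in a and b:
  b = (696 − 410) / (log₂ 32 − log₂ 2) = 286 / (5 − 1) = 71.500 ms/bit
  a = 410 − 71.500 × 1 = 338.500 ms
Then RT(16) = 338.500 + 71.500 × log₂ 16 = 338.500 + 71.500 × 4 ≈ 624.500 ms.

624.5 ms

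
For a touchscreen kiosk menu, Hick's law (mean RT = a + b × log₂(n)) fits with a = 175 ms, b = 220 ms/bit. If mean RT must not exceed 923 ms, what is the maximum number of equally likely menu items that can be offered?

10

Set 175 + 220·log₂ n ≤ 923 → log₂ n ≤ (923 − 175)/220 = 3.4000.
So n ≤ 2^3.4000 = 10.556; the largest integer n is 10.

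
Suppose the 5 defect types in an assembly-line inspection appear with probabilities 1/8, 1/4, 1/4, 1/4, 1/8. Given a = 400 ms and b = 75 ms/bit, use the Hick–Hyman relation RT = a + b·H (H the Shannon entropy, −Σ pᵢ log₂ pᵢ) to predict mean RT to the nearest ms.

Each term −pᵢ log₂ pᵢ: 0.125·3 + 0.25·2 + 0.25·2 + 0.25·2 + 0.125·3; summed, H = 2.250 bits.
Mean RT = a + bH = 400 + 75·2.250 = 568.75 ms.

569 ms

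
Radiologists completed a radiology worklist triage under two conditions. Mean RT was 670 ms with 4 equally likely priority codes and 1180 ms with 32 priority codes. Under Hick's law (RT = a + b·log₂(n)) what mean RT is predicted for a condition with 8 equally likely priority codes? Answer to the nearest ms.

840 ms

With log₂ n on the abscissa the relation is linear; from the two conditions:
  b = (1180 − 670) / (log₂ 32 − log₂ 4) = 510 / (5 − 2) = 170 ms/bit
  a = 670 − 170 × 2 = 330 ms
Then RT(8) = 330 + 170 × log₂ 8 = 330 + 170 × 3 ≈ 840.000 ms.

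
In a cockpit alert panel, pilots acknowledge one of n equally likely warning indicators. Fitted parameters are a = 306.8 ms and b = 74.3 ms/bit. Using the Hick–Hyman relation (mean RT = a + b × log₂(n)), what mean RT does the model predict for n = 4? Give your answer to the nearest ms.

455 ms

log₂(4) = 2 bits, so RT = 306.8 + 74.3 × 2 ≈ 455.400 ms.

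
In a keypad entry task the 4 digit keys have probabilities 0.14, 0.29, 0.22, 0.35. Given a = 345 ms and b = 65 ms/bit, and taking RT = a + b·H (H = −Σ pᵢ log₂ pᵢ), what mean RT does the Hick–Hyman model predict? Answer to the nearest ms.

Entropy contributions −pᵢ log₂ pᵢ: 0.3971, 0.5179, 0.4806, 0.5301; sum H = 1.9257 bits.
RT = a + bH = 345 + 65·1.9257 = 470.17 ms.

470 ms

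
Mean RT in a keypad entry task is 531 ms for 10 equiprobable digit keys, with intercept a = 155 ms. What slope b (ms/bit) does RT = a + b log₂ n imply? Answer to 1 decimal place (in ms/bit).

113.2 ms/bit

b = (531 − 155) / log₂(10) = 376 / 3.3219 = 113.187 ms/bit.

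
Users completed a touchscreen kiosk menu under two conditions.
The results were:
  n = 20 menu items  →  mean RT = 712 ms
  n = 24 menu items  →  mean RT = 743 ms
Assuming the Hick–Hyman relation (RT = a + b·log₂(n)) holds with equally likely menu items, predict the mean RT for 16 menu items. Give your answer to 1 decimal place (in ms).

674.1 ms

Fit slope and intercept:
  b = (743 − 712) / (log₂ 24 − log₂ 20) = 31 / (4.5850 − 4.3219) = 117.855 ms/bit
  a = 712 − 117.855 × 4.3219 = 202.638 ms
Then RT(16) = 202.638 + 117.855 × log₂ 16 = 202.638 + 117.855 × 4 ≈ 674.059 ms.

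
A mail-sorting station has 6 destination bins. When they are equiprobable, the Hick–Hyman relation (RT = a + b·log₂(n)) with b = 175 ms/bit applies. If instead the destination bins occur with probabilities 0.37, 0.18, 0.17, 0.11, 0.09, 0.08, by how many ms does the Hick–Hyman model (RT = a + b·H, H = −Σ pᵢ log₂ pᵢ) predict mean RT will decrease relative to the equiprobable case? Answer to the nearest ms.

38 ms

The RT saving is b·ΔH. Equiprobable H₀ = log₂(6) = 2.5850 bits; with the given probabilities H = 2.3651 bits.
b·(H₀ − H) = 175 × (2.5850 − 2.3651) = 38.48 ms.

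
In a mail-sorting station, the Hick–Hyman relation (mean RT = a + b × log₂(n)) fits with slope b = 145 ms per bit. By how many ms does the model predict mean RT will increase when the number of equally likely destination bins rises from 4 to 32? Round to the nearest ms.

The intercept a cancels: ΔRT = b·(log₂ n₂ − log₂ n₁) = b·log₂(n₂/n₁).
log₂(32) − log₂(4) = log₂(32/4) = log₂(8) = 3.
ΔRT = 145 × 3.0000 = 435.000 ms.

435 ms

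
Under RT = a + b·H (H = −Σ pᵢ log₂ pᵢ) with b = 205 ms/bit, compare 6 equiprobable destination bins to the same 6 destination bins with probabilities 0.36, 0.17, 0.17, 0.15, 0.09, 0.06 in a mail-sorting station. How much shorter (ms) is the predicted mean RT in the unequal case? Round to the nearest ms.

Equiprobable entropy H₀ = log₂ 6 = 2.5850 bits.
Skewed entropy H = −Σ pᵢ log₂ pᵢ = 2.3665 bits.
ΔRT = b·(H₀ − H) = 205 × 0.2184 = 44.78 ms.

45 ms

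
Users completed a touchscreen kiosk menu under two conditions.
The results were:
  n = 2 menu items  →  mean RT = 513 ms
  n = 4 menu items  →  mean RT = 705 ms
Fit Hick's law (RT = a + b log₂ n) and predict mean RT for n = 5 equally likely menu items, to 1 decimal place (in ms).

RT is linear in log₂ n, so two points fix the line:
  b = (705 − 513) / (log₂ 4 − log₂ 2) = 192 / (2 − 1) = 192.000 ms/bit
  a = 513 − 192.000 × 1 = 321.000 ms
Then RT(5) = 321.000 + 192.000 × log₂ 5 = 321.000 + 192.000 × 2.3219 ≈ 766.810 ms.

766.8 ms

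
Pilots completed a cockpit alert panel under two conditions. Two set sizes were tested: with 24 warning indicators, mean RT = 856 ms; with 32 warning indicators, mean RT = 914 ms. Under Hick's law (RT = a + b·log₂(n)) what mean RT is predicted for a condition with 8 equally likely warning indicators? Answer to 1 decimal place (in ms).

Solve the two-equation system in a and b:
  b = (914 − 856) / (log₂ 32 − log₂ 24) = 58 / (5 − 4.5850) = 139.746 ms/bit
  a = 856 − 139.746 × 4.5850 = 215.268 ms
Then RT(8) = 215.268 + 139.746 × log₂ 8 = 215.268 + 139.746 × 3 ≈ 634.507 ms.

634.5 ms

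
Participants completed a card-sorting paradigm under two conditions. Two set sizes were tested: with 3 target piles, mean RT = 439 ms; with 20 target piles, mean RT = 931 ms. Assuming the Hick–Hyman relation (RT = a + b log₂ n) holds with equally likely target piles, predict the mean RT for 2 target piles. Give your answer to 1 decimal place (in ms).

333.8 ms

Solve the two-equation system in a and b:
  b = (931 − 439) / (log₂ 20 − log₂ 3) = 492 / (4.3219 − 1.5850) = 179.761 ms/bit
  a = 439 − 179.761 × 1.5850 = 154.085 ms
Then RT(2) = 154.085 + 179.761 × log₂ 2 = 154.085 + 179.761 × 1 ≈ 333.846 ms.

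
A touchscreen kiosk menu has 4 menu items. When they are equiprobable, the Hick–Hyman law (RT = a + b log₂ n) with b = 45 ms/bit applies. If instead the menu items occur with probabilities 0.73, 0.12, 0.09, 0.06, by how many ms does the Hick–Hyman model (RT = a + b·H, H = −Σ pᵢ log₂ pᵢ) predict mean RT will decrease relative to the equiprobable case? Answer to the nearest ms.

34 ms

Equiprobable entropy H₀ = log₂ 4 = 2.0000 bits.
Skewed entropy H = −Σ pᵢ log₂ pᵢ = 1.2547 bits.
ΔRT = b·(H₀ − H) = 45 × 0.7453 = 33.54 ms.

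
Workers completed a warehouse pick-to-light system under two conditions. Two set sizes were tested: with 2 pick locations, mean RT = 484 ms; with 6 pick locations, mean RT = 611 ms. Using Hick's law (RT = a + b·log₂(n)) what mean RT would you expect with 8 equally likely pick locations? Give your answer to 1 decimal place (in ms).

644.3 ms

With log₂ n on the abscissa the relation is linear; from the two conditions:
  b = (611 − 484) / (log₂ 6 − log₂ 2) = 127 / (2.5850 − 1) = 80.128 ms/bit
  a = 484 − 80.128 × 1 = 403.872 ms
Then RT(8) = 403.872 + 80.128 × log₂ 8 = 403.872 + 80.128 × 3 ≈ 644.256 ms.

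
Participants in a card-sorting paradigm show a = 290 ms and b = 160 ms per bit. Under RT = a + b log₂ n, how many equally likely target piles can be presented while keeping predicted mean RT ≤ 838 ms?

10

160·log₂ n ≤ 838 − 290 = 548, giving log₂ n ≤ 3.4250 and n ≤ 10.741. The largest whole number is 10.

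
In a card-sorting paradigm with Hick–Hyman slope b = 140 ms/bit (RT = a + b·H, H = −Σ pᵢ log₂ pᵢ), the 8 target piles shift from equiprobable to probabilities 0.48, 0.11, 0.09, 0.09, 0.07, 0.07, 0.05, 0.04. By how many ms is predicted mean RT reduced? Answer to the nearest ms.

The RT saving is b·ΔH. Equiprobable H₀ = log₂(8) = 3.0000 bits; with the given probabilities H = 2.4228 bits.
b·(H₀ − H) = 140 × (3.0000 − 2.4228) = 80.80 ms.

81 ms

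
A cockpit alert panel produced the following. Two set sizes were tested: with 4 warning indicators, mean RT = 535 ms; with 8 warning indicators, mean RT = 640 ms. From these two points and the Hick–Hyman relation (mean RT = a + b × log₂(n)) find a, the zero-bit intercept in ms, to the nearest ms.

The slope on a log₂ axis is (640 − 535) / (3 − 2) = 105 ms/bit.
a = RT₁ − b·log₂ n₁ = 535 − 105 × 2 = 325.000 ms.

325 ms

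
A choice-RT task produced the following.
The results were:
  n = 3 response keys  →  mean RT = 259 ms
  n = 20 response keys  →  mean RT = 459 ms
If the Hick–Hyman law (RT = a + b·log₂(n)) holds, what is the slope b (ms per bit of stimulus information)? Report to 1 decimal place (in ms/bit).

73.1 ms/bit

The slope on a log₂ axis is (459 − 259) / (4.3219 − 1.5850) = 73.074 ms/bit.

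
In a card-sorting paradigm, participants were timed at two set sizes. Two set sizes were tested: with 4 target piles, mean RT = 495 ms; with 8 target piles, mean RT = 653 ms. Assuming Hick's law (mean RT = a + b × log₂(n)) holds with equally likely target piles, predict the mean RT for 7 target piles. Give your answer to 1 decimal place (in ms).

Solve the two-equation system in a and b:
  b = (653 − 495) / (log₂ 8 − log₂ 4) = 158 / (3 − 2) = 158.000 ms/bit
  a = 495 − 158.000 × 2 = 179.000 ms
Then RT(7) = 179.000 + 158.000 × log₂ 7 = 179.000 + 158.000 × 2.8074 ≈ 622.562 ms.

622.6 ms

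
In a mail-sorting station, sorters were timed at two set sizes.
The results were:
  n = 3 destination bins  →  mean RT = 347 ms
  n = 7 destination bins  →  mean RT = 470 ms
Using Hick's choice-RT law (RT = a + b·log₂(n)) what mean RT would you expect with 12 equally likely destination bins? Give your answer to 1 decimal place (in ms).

With log₂ n on the abscissa the relation is linear; from the two conditions:
  b = (470 − 347) / (log₂ 7 − log₂ 3) = 123 / (2.8074 − 1.5850) = 100.622 ms/bit
  a = 347 − 100.622 × 1.5850 = 187.517 ms
Then RT(12) = 187.517 + 100.622 × log₂ 12 = 187.517 + 100.622 × 3.5850 ≈ 548.245 ms.

548.2 ms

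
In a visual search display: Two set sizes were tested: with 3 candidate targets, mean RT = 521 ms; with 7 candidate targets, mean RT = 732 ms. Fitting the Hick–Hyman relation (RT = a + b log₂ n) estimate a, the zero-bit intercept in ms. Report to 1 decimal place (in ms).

247.4 ms

Slope: b = (732 − 521) / (log₂ 7 − log₂ 3) = 211/1.2224 = 172.612 ms/bit.
a = RT₁ − b·log₂ n₁ = 521 − 172.612 × 1.5850 = 247.416 ms.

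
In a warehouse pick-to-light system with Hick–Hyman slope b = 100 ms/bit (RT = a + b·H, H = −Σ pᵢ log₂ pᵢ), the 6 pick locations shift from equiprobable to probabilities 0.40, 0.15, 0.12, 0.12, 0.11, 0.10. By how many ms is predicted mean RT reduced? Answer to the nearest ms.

23 ms

Equiprobable entropy H₀ = log₂ 6 = 2.5850 bits.
Skewed entropy H = −Σ pᵢ log₂ pᵢ = 2.3559 bits.
ΔRT = b·(H₀ − H) = 100 × 0.2290 = 22.90 ms.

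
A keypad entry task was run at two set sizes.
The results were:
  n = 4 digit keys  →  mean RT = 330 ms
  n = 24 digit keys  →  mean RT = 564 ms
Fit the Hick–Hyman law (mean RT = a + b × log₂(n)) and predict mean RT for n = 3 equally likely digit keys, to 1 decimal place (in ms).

With log₂ n on the abscissa the relation is linear; from the two conditions:
  b = (564 − 330) / (log₂ 24 − log₂ 4) = 234 / (4.5850 − 2) = 90.524 ms/bit
  a = 330 − 90.524 × 2 = 148.953 ms
Then RT(3) = 148.953 + 90.524 × log₂ 3 = 148.953 + 90.524 × 1.5850 ≈ 292.429 ms.

292.4 ms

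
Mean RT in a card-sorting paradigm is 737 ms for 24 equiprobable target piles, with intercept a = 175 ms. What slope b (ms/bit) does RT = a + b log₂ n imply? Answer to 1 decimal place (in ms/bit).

122.6 ms/bit

24 alternatives carry log₂ 24 = 4.5850 bits; the choice cost is 737 − 175 = 562 ms, so b = 562/4.5850 = 122.575 ms/bit.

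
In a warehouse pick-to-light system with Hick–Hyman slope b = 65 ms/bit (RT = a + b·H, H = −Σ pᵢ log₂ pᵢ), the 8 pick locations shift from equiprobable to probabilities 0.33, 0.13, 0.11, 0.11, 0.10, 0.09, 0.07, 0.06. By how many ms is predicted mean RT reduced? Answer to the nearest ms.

The RT saving is b·ΔH. Equiprobable H₀ = log₂(8) = 3.0000 bits; with the given probabilities H = 2.7680 bits.
b·(H₀ − H) = 65 × (3.0000 − 2.7680) = 15.08 ms.

15 ms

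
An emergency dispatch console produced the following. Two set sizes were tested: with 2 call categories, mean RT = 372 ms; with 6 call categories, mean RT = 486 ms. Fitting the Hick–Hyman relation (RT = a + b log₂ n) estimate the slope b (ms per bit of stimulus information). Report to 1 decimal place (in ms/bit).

71.9 ms/bit

b = (RT₂ − RT₁)/(log₂ n₂ − log₂ n₁) = (486 − 372)/(2.5850 − 1) = 71.926 ms/bit.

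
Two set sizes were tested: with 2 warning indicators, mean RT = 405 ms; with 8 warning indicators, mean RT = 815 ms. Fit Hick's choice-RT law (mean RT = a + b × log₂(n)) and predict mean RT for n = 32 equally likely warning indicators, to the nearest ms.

1225 ms

Solve the two-equation system in a and b:
  b = (815 − 405) / (log₂ 8 − log₂ 2) = 410 / (3 − 1) = 205 ms/bit
  a = 405 − 205 × 1 = 200 ms
Then RT(32) = 200 + 205 × log₂ 32 = 200 + 205 × 5 ≈ 1225.000 ms.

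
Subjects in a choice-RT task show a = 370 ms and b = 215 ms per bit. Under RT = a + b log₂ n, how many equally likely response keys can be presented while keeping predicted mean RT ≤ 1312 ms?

Set 370 + 215·log₂ n ≤ 1312 → log₂ n ≤ (1312 − 370)/215 = 4.3814.
So n ≤ 2^4.3814 = 20.842; the largest integer n is 20.

20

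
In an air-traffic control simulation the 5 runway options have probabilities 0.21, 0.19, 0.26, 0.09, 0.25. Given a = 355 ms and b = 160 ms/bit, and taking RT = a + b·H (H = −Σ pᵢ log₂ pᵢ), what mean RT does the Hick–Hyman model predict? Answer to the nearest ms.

H = 0.21·log₂(1/0.21) + 0.19·log₂(1/0.19) + 0.26·log₂(1/0.26) + 0.09·log₂(1/0.09) + 0.25·log₂(1/0.25) = 2.2460 bits.
RT = 355 + 160 × 2.2460 = 714.36 ms.

714 ms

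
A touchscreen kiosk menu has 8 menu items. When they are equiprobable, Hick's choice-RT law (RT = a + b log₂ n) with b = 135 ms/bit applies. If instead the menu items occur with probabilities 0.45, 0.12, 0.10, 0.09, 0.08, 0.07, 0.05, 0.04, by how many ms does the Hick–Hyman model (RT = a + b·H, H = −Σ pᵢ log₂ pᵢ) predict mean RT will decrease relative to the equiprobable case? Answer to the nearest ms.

The RT saving is b·ΔH. Equiprobable H₀ = log₂(8) = 3.0000 bits; with the given probabilities H = 2.4922 bits.
b·(H₀ − H) = 135 × (3.0000 − 2.4922) = 68.55 ms.

69 ms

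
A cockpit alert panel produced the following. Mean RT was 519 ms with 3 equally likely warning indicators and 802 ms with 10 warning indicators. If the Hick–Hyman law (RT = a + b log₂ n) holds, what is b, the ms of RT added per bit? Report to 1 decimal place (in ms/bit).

Slope: b = (802 − 519) / (log₂ 10 − log₂ 3) = 283/1.7370 = 162.928 ms/bit.

162.9 ms/bit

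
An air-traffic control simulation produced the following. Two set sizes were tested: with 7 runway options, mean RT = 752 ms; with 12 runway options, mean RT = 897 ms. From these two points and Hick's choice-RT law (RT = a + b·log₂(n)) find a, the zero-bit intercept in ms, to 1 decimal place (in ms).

b = (RT₂ − RT₁)/(log₂ n₂ − log₂ n₁) = (897 − 752)/(3.5850 − 2.8074) = 186.469 ms/bit.
Intercept: a = 752 − 186.469·log₂(7) = 228.514 ms.

228.5 ms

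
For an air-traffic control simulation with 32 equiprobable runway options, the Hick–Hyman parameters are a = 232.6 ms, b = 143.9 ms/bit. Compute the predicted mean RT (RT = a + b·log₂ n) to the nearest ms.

952 ms

log₂(32) = 5 bits, so RT = 232.6 + 143.9 × 5 ≈ 952.100 ms.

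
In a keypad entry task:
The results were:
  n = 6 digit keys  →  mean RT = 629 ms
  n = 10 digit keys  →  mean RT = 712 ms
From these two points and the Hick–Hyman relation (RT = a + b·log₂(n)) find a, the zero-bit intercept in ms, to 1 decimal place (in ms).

The slope on a log₂ axis is (712 − 629) / (3.3219 − 2.5850) = 112.624 ms/bit.
Intercept: a = 629 − 112.624·log₂(6) = 337.871 ms.

337.9 ms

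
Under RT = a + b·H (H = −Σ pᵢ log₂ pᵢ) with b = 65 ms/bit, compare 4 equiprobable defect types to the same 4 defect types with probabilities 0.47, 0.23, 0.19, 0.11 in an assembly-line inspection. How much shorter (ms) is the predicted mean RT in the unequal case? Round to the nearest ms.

13 ms

The RT saving is b·ΔH. Equiprobable H₀ = log₂(4) = 2.0000 bits; with the given probabilities H = 1.8051 bits.
b·(H₀ − H) = 65 × (2.0000 − 1.8051) = 12.67 ms.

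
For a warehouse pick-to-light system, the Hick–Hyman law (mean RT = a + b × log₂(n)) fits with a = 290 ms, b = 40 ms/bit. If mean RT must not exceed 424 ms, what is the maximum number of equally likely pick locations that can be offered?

10

Set 290 + 40·log₂ n ≤ 424 → log₂ n ≤ (424 − 290)/40 = 3.3500.
So n ≤ 2^3.3500 = 10.196; the largest integer n is 10.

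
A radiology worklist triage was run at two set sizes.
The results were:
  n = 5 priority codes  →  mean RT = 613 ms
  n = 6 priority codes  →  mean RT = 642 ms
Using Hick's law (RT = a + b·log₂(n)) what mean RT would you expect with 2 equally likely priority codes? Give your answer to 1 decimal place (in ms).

467.3 ms

With log₂ n on the abscissa the relation is linear; from the two conditions:
  b = (642 − 613) / (log₂ 6 − log₂ 5) = 29 / (2.5850 − 2.3219) = 110.252 ms/bit
  a = 613 − 110.252 × 2.3219 = 357.003 ms
Then RT(2) = 357.003 + 110.252 × log₂ 2 = 357.003 + 110.252 × 1 ≈ 467.255 ms.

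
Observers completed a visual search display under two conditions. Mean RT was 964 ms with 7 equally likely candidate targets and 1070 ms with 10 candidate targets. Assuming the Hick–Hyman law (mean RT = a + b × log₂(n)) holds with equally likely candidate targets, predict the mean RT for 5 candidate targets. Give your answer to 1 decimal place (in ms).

864.0 ms

With log₂ n on the abscissa the relation is linear; from the two conditions:
  b = (1070 − 964) / (log₂ 10 − log₂ 7) = 106 / (3.3219 − 2.8074) = 205.996 ms/bit
  a = 964 − 205.996 × 2.8074 = 385.696 ms
Then RT(5) = 385.696 + 205.996 × log₂ 5 = 385.696 + 205.996 × 2.3219 ≈ 864.004 ms.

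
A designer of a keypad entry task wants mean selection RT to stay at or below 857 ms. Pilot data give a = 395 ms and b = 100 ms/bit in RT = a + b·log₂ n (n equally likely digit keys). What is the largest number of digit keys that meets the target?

24

100·log₂ n ≤ 857 − 395 = 462, giving log₂ n ≤ 4.6200 and n ≤ 24.590. The largest whole number is 24.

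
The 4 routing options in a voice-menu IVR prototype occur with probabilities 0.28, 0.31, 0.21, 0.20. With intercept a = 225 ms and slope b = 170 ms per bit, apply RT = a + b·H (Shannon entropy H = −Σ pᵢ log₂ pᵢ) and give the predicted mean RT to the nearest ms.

561 ms

Entropy contributions −pᵢ log₂ pᵢ: 0.5142, 0.5238, 0.4728, 0.4644; sum H = 1.9752 bits.
RT = a + bH = 225 + 170·1.9752 = 560.79 ms.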